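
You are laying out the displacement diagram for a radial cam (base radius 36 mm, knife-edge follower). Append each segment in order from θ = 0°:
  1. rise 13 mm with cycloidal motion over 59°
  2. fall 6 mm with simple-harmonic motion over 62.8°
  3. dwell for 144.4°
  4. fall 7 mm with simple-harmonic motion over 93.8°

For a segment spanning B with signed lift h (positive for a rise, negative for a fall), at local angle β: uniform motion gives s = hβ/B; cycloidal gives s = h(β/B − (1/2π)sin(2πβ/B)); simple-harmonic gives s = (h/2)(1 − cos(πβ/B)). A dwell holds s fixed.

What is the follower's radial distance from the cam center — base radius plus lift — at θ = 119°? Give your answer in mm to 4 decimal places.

seg 1 [0°–59°] cycloidal, h=13: full span → s += 13 → s = 13.0000
seg 2 [59°–121.8°] simple-harmonic, h=-6: θ=119° here. β=60, B=62.8. -6/2·(1 − cos(π·0.9554)) = -5.9706 → s = 7.0294
radial distance = base radius + s = 36 + 7.0294 = 43.0294

43.0294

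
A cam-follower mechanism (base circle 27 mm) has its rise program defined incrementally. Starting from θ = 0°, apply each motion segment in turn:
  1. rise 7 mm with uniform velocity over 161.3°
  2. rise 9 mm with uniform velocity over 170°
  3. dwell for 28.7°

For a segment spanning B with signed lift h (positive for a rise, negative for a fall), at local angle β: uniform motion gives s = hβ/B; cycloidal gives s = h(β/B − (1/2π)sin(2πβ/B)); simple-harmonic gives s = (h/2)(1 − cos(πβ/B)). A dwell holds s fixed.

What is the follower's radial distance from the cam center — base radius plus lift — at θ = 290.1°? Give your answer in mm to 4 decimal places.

seg 1 [0°–161.3°] uniform, h=7: full span → s += 7 → s = 7.0000
seg 2 [161.3°–331.3°] uniform, h=9: θ=290.1° here. β=128.8, B=170. 9·128.8/170 = 6.8188 → s = 13.8188
radial distance = base radius + s = 27 + 13.8188 = 40.8188

40.8188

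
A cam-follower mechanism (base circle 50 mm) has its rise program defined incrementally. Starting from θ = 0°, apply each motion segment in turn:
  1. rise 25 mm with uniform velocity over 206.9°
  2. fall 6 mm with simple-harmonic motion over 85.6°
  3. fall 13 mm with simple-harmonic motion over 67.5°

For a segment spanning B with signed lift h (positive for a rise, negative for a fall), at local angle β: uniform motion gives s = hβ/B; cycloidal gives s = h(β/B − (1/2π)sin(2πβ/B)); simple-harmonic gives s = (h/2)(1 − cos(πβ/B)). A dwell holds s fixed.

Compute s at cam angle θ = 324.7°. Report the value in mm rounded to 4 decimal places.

seg 1 [0°–206.9°] uniform, h=25: full span → s += 25 → s = 25.0000
seg 2 [206.9°–292.5°] simple-harmonic, h=-6: full span → s += -6 → s = 19.0000
seg 3 [292.5°–360°] simple-harmonic, h=-13: θ=324.7° here. β=32.2, B=67.5. -13/2·(1 − cos(π·0.4770)) = -6.0315 → s = 12.9685

12.9685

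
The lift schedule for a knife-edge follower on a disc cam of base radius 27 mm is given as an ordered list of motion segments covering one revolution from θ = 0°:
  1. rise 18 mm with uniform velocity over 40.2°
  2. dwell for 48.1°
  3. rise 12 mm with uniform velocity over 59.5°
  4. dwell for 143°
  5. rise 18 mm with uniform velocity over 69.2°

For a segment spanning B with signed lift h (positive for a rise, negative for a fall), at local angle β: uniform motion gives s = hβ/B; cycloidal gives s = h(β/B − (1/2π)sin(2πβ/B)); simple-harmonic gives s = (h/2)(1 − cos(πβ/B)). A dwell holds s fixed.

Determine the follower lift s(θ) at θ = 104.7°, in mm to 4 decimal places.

seg 1 [0°–40.2°] uniform, h=18: full span → s += 18 → s = 18.0000
seg 2 [40.2°–88.3°] dwell: s stays 18.0000
seg 3 [88.3°–147.8°] uniform, h=12: θ=104.7° here. β=16.4, B=59.5. 12·16.4/59.5 = 3.3076 → s = 21.3076

21.3076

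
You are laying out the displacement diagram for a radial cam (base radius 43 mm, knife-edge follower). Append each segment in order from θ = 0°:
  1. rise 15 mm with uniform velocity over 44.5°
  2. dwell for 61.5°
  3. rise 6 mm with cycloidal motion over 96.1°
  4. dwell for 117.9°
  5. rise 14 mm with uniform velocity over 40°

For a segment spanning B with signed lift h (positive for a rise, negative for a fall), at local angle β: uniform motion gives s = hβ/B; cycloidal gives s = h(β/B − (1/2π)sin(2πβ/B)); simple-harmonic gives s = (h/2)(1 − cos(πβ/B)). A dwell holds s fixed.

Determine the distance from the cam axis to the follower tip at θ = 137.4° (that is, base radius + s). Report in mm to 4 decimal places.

seg 1 [0°–44.5°] uniform, h=15: full span → s += 15 → s = 15.0000
seg 2 [44.5°–106°] dwell: s stays 15.0000
seg 3 [106°–202.1°] cycloidal, h=6: θ=137.4° here. β=31.4, B=96.1. 6·(0.3267 − sin(2π·0.3267)/(2π)) = 1.1144 → s = 16.1144
radial distance = base radius + s = 43 + 16.1144 = 59.1144

59.1144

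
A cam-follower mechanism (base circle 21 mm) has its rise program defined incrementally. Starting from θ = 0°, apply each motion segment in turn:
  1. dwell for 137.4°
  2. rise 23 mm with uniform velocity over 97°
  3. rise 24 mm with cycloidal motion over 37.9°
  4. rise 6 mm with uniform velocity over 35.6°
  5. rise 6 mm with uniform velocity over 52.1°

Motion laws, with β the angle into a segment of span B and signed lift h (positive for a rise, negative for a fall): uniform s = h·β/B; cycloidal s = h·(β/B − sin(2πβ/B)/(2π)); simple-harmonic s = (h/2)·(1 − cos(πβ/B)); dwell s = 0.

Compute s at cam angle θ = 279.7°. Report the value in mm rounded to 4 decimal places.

seg 1 [0°–137.4°] dwell: s stays 0.0000
seg 2 [137.4°–234.4°] uniform, h=23: full span → s += 23 → s = 23.0000
seg 3 [234.4°–272.3°] cycloidal, h=24: full span → s += 24 → s = 47.0000
seg 4 [272.3°–307.9°] uniform, h=6: θ=279.7° here. β=7.4, B=35.6. 6·7.4/35.6 = 1.2472 → s = 48.2472

48.2472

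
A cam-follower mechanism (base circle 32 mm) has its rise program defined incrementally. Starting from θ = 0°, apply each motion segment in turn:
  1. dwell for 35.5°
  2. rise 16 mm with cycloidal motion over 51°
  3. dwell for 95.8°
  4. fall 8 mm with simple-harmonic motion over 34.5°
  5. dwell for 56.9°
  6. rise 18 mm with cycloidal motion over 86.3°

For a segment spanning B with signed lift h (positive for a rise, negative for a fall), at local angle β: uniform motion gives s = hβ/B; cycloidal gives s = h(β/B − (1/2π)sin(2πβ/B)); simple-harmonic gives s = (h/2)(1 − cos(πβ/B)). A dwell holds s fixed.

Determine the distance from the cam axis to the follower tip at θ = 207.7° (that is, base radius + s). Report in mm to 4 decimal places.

seg 1 [0°–35.5°] dwell: s stays 0.0000
seg 2 [35.5°–86.5°] cycloidal, h=16: full span → s += 16 → s = 16.0000
seg 3 [86.5°–182.3°] dwell: s stays 16.0000
seg 4 [182.3°–216.8°] simple-harmonic, h=-8: θ=207.7° here. β=25.4, B=34.5. -8/2·(1 − cos(π·0.7362)) = -6.7035 → s = 9.2965
radial distance = base radius + s = 32 + 9.2965 = 41.2965

41.2965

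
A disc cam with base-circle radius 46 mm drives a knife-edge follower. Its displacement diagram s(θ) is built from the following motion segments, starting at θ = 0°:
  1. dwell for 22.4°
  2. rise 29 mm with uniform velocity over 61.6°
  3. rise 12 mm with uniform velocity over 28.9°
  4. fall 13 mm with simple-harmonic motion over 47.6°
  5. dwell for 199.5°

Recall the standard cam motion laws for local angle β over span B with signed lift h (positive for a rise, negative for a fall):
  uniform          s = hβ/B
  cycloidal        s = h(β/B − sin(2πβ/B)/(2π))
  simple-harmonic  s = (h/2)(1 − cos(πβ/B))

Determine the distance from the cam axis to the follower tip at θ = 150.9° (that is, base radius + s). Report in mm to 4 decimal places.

seg 1 [0°–22.4°] dwell: s stays 0.0000
seg 2 [22.4°–84°] uniform, h=29: full span → s += 29 → s = 29.0000
seg 3 [84°–112.9°] uniform, h=12: full span → s += 12 → s = 41.0000
seg 4 [112.9°–160.5°] simple-harmonic, h=-13: θ=150.9° here. β=38, B=47.6. -13/2·(1 − cos(π·0.7983)) = -11.7384 → s = 29.2616
radial distance = base radius + s = 46 + 29.2616 = 75.2616

75.2616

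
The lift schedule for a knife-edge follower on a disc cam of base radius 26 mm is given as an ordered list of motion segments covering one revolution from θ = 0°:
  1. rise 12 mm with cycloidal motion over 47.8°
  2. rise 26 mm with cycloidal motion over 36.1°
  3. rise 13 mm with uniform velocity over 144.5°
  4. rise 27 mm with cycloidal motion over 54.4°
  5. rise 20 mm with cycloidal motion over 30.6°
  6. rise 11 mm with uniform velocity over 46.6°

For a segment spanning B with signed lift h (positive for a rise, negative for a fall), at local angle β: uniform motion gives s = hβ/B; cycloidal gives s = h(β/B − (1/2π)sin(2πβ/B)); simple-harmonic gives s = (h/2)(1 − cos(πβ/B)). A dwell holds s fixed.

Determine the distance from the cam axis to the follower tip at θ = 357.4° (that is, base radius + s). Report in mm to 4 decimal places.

seg 1 [0°–47.8°] cycloidal, h=12: full span → s += 12 → s = 12.0000
seg 2 [47.8°–83.9°] cycloidal, h=26: full span → s += 26 → s = 38.0000
seg 3 [83.9°–228.4°] uniform, h=13: full span → s += 13 → s = 51.0000
seg 4 [228.4°–282.8°] cycloidal, h=27: full span → s += 27 → s = 78.0000
seg 5 [282.8°–313.4°] cycloidal, h=20: full span → s += 20 → s = 98.0000
seg 6 [313.4°–360°] uniform, h=11: θ=357.4° here. β=44, B=46.6. 11·44/46.6 = 10.3863 → s = 108.3863
radial distance = base radius + s = 26 + 108.3863 = 134.3863

134.3863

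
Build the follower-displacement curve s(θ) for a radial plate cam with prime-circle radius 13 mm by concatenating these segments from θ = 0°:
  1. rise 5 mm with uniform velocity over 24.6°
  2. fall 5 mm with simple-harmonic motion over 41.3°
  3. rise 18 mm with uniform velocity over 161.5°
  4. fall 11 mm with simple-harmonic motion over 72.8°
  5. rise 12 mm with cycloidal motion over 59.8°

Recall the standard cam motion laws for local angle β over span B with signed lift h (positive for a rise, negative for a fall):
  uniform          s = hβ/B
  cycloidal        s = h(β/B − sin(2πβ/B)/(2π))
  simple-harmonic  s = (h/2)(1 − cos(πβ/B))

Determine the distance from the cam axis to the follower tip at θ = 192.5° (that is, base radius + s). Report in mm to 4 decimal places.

seg 1 [0°–24.6°] uniform, h=5: full span → s += 5 → s = 5.0000
seg 2 [24.6°–65.9°] simple-harmonic, h=-5: full span → s += -5 → s = 0.0000
seg 3 [65.9°–227.4°] uniform, h=18: θ=192.5° here. β=126.6, B=161.5. 18·126.6/161.5 = 14.1102 → s = 14.1102
radial distance = base radius + s = 13 + 14.1102 = 27.1102

27.1102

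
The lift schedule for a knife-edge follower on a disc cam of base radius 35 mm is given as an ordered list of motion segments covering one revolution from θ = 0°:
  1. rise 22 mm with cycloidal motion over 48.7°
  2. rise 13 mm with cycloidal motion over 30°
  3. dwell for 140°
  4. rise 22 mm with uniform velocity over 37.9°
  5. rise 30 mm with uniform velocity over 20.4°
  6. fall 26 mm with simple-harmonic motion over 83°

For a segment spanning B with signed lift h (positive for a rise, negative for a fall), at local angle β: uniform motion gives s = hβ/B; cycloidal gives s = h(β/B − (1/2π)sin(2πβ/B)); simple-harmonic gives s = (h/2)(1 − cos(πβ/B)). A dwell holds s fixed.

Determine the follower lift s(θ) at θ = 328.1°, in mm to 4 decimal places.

seg 1 [0°–48.7°] cycloidal, h=22: full span → s += 22 → s = 22.0000
seg 2 [48.7°–78.7°] cycloidal, h=13: full span → s += 13 → s = 35.0000
seg 3 [78.7°–218.7°] dwell: s stays 35.0000
seg 4 [218.7°–256.6°] uniform, h=22: full span → s += 22 → s = 57.0000
seg 5 [256.6°–277°] uniform, h=30: full span → s += 30 → s = 87.0000
seg 6 [277°–360°] simple-harmonic, h=-26: θ=328.1° here. β=51.1, B=83. -26/2·(1 − cos(π·0.6157)) = -17.6205 → s = 69.3795

69.3795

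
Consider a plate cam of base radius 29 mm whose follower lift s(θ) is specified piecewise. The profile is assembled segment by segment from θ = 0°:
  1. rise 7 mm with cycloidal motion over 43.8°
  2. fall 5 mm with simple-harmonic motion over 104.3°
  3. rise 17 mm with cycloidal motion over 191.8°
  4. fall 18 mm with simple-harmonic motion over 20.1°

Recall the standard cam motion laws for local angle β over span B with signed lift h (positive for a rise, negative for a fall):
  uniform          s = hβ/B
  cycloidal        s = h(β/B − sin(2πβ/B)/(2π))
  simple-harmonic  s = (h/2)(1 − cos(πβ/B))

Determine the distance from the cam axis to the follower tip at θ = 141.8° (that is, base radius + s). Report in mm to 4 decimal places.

seg 1 [0°–43.8°] cycloidal, h=7: full span → s += 7 → s = 7.0000
seg 2 [43.8°–148.1°] simple-harmonic, h=-5: θ=141.8° here. β=98, B=104.3. -5/2·(1 − cos(π·0.9396)) = -4.9551 → s = 2.0449
radial distance = base radius + s = 29 + 2.0449 = 31.0449

31.0449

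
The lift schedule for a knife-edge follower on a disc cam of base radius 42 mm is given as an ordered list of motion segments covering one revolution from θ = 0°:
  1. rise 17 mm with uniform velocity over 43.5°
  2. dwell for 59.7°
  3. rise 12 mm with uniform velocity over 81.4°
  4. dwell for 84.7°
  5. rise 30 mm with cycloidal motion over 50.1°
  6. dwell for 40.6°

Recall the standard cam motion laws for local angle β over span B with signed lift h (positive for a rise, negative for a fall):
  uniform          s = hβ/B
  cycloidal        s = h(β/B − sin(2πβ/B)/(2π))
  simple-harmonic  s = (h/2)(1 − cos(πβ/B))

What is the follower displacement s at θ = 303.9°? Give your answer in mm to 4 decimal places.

seg 1 [0°–43.5°] uniform, h=17: full span → s += 17 → s = 17.0000
seg 2 [43.5°–103.2°] dwell: s stays 17.0000
seg 3 [103.2°–184.6°] uniform, h=12: full span → s += 12 → s = 29.0000
seg 4 [184.6°–269.3°] dwell: s stays 29.0000
seg 5 [269.3°–319.4°] cycloidal, h=30: θ=303.9° here. β=34.6, B=50.1. 30·(0.6906 − sin(2π·0.6906)/(2π)) = 25.1647 → s = 54.1647

54.1647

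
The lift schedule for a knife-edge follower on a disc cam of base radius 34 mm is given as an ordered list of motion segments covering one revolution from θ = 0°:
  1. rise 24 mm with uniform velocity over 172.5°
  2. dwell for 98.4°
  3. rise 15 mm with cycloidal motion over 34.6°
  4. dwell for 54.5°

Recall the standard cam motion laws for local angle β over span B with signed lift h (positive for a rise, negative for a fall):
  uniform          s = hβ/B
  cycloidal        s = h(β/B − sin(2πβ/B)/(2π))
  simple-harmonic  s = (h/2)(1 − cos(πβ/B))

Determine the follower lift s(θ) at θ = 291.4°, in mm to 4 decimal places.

seg 1 [0°–172.5°] uniform, h=24: full span → s += 24 → s = 24.0000
seg 2 [172.5°–270.9°] dwell: s stays 24.0000
seg 3 [270.9°–305.5°] cycloidal, h=15: θ=291.4° here. β=20.5, B=34.6. 15·(0.5925 − sin(2π·0.5925)/(2π)) = 10.1978 → s = 34.1978

34.1978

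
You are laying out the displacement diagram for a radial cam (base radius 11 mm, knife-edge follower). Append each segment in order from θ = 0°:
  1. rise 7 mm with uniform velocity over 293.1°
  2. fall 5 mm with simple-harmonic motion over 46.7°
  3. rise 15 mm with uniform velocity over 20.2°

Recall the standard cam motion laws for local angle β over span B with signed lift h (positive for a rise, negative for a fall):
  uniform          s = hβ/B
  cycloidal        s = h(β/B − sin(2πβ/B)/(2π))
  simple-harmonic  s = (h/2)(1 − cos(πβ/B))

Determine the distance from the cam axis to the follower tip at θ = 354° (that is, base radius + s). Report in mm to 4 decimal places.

seg 1 [0°–293.1°] uniform, h=7: full span → s += 7 → s = 7.0000
seg 2 [293.1°–339.8°] simple-harmonic, h=-5: full span → s += -5 → s = 2.0000
seg 3 [339.8°–360°] uniform, h=15: θ=354° here. β=14.2, B=20.2. 15·14.2/20.2 = 10.5446 → s = 12.5446
radial distance = base radius + s = 11 + 12.5446 = 23.5446

23.5446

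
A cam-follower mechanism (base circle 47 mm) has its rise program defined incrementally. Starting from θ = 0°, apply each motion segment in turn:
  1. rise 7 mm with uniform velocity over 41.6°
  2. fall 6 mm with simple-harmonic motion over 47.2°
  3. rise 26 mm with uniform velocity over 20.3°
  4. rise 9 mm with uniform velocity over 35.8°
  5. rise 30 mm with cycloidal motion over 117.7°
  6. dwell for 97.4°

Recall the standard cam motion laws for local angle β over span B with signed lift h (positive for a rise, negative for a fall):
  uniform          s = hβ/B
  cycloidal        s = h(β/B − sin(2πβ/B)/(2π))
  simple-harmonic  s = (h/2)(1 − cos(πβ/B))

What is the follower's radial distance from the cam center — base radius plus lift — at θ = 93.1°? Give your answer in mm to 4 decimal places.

seg 1 [0°–41.6°] uniform, h=7: full span → s += 7 → s = 7.0000
seg 2 [41.6°–88.8°] simple-harmonic, h=-6: full span → s += -6 → s = 1.0000
seg 3 [88.8°–109.1°] uniform, h=26: θ=93.1° here. β=4.3, B=20.3. 26·4.3/20.3 = 5.5074 → s = 6.5074
radial distance = base radius + s = 47 + 6.5074 = 53.5074

53.5074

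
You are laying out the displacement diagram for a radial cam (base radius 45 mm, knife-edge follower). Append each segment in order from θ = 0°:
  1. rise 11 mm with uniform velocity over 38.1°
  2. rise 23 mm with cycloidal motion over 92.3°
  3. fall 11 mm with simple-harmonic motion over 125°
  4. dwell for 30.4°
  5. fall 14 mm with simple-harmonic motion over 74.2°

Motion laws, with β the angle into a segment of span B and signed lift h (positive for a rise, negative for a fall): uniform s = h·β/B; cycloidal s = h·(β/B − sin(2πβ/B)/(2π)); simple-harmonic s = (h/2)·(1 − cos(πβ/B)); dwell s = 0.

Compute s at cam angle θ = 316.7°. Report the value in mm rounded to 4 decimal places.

seg 1 [0°–38.1°] uniform, h=11: full span → s += 11 → s = 11.0000
seg 2 [38.1°–130.4°] cycloidal, h=23: full span → s += 23 → s = 34.0000
seg 3 [130.4°–255.4°] simple-harmonic, h=-11: full span → s += -11 → s = 23.0000
seg 4 [255.4°–285.8°] dwell: s stays 23.0000
seg 5 [285.8°–360°] simple-harmonic, h=-14: θ=316.7° here. β=30.9, B=74.2. -14/2·(1 − cos(π·0.4164)) = -5.1835 → s = 17.8165

17.8165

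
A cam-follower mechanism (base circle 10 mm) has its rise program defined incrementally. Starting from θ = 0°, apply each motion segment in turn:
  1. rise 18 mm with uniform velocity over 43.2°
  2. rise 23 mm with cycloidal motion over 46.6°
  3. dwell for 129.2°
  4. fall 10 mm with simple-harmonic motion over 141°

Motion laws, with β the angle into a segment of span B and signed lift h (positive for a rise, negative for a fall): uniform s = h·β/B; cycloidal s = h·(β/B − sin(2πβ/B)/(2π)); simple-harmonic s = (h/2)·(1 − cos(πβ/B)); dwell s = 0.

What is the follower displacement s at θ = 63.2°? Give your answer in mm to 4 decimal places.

seg 1 [0°–43.2°] uniform, h=18: full span → s += 18 → s = 18.0000
seg 2 [43.2°–89.8°] cycloidal, h=23: θ=63.2° here. β=20, B=46.6. 23·(0.4292 − sin(2π·0.4292)/(2π)) = 8.2957 → s = 26.2957

26.2957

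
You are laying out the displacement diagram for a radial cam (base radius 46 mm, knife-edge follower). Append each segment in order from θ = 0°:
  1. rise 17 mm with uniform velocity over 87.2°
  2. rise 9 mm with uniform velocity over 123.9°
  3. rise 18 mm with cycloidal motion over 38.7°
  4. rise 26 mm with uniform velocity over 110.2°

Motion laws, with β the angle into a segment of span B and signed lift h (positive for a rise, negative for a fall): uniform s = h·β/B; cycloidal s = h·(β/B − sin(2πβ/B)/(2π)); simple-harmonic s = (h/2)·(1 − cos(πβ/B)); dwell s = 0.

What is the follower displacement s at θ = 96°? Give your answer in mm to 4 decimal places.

seg 1 [0°–87.2°] uniform, h=17: full span → s += 17 → s = 17.0000
seg 2 [87.2°–211.1°] uniform, h=9: θ=96° here. β=8.8, B=123.9. 9·8.8/123.9 = 0.6392 → s = 17.6392

17.6392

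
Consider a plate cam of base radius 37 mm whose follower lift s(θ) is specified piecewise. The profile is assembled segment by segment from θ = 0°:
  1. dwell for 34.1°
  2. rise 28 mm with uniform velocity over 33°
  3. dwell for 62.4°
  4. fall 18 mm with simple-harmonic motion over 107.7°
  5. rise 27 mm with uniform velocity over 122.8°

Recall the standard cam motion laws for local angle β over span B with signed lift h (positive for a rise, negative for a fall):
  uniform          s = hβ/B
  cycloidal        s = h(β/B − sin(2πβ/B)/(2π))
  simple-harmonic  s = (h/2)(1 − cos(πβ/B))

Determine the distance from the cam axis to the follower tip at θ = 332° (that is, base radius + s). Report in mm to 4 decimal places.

seg 1 [0°–34.1°] dwell: s stays 0.0000
seg 2 [34.1°–67.1°] uniform, h=28: full span → s += 28 → s = 28.0000
seg 3 [67.1°–129.5°] dwell: s stays 28.0000
seg 4 [129.5°–237.2°] simple-harmonic, h=-18: full span → s += -18 → s = 10.0000
seg 5 [237.2°–360°] uniform, h=27: θ=332° here. β=94.8, B=122.8. 27·94.8/122.8 = 20.8436 → s = 30.8436
radial distance = base radius + s = 37 + 30.8436 = 67.8436

67.8436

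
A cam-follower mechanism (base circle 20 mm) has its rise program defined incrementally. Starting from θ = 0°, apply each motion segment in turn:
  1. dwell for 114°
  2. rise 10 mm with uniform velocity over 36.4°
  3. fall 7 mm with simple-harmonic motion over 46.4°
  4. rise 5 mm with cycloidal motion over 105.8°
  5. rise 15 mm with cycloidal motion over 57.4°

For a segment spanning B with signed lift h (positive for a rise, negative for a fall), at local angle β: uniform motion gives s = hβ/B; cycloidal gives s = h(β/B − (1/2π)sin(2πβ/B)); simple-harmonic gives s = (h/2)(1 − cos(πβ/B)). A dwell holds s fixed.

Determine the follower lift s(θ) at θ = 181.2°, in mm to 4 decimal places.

seg 1 [0°–114°] dwell: s stays 0.0000
seg 2 [114°–150.4°] uniform, h=10: full span → s += 10 → s = 10.0000
seg 3 [150.4°–196.8°] simple-harmonic, h=-7: θ=181.2° here. β=30.8, B=46.4. -7/2·(1 − cos(π·0.6638)) = -5.2226 → s = 4.7774

4.7774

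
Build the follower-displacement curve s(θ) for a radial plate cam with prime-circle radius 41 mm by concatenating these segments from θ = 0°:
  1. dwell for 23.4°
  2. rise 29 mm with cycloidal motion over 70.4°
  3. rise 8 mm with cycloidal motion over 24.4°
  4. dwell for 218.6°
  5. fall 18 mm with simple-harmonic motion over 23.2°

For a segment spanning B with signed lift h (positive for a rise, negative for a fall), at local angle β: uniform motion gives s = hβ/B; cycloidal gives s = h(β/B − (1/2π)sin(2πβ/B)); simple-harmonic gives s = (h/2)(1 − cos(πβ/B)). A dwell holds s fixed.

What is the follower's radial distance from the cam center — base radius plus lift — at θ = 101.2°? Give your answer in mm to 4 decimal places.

seg 1 [0°–23.4°] dwell: s stays 0.0000
seg 2 [23.4°–93.8°] cycloidal, h=29: full span → s += 29 → s = 29.0000
seg 3 [93.8°–118.2°] cycloidal, h=8: θ=101.2° here. β=7.4, B=24.4. 8·(0.3033 − sin(2π·0.3033)/(2π)) = 1.2237 → s = 30.2237
radial distance = base radius + s = 41 + 30.2237 = 71.2237

71.2237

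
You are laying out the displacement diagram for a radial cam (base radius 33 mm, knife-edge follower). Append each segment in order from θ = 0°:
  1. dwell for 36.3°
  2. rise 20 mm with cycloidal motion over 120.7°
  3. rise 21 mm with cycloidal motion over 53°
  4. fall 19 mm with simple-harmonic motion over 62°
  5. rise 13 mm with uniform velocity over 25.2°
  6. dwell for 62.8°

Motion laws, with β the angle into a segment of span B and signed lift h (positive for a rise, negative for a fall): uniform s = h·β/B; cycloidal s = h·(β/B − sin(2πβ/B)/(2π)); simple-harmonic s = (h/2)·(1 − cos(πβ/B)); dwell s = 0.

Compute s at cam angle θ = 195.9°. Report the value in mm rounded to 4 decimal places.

seg 1 [0°–36.3°] dwell: s stays 0.0000
seg 2 [36.3°–157°] cycloidal, h=20: full span → s += 20 → s = 20.0000
seg 3 [157°–210°] cycloidal, h=21: θ=195.9° here. β=38.9, B=53. 21·(0.7340 − sin(2π·0.7340)/(2π)) = 18.7385 → s = 38.7385

38.7385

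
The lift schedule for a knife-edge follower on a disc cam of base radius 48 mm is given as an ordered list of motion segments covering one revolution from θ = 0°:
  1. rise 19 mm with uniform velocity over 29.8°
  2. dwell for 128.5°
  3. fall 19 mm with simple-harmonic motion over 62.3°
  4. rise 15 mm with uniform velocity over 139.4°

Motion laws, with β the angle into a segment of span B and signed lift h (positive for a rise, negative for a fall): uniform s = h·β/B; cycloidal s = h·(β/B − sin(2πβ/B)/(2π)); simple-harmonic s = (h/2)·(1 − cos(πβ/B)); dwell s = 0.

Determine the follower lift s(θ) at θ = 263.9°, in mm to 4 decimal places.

seg 1 [0°–29.8°] uniform, h=19: full span → s += 19 → s = 19.0000
seg 2 [29.8°–158.3°] dwell: s stays 19.0000
seg 3 [158.3°–220.6°] simple-harmonic, h=-19: full span → s += -19 → s = 0.0000
seg 4 [220.6°–360°] uniform, h=15: θ=263.9° here. β=43.3, B=139.4. 15·43.3/139.4 = 4.6593 → s = 4.6593

4.6593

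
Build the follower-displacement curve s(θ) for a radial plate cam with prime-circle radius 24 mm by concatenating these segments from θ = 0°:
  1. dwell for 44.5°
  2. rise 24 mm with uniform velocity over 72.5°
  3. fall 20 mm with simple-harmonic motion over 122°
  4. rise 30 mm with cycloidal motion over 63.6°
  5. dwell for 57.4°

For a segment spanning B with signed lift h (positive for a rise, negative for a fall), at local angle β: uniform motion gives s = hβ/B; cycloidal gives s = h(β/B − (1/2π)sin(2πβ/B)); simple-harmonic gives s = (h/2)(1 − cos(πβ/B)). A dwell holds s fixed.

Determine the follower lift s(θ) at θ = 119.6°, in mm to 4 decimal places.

seg 1 [0°–44.5°] dwell: s stays 0.0000
seg 2 [44.5°–117°] uniform, h=24: full span → s += 24 → s = 24.0000
seg 3 [117°–239°] simple-harmonic, h=-20: θ=119.6° here. β=2.6, B=122. -20/2·(1 − cos(π·0.0213)) = -0.0224 → s = 23.9776

23.9776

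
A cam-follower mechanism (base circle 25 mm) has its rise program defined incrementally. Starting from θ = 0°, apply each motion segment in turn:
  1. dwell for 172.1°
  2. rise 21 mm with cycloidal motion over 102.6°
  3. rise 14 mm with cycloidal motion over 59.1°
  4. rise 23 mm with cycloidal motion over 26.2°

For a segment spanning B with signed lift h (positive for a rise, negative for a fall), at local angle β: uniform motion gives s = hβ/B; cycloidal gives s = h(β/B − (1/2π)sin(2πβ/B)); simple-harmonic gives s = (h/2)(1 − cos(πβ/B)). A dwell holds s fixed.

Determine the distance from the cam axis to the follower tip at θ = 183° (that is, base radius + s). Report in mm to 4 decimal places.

seg 1 [0°–172.1°] dwell: s stays 0.0000
seg 2 [172.1°–274.7°] cycloidal, h=21: θ=183° here. β=10.9, B=102.6. 21·(0.1062 − sin(2π·0.1062)/(2π)) = 0.1620 → s = 0.1620
radial distance = base radius + s = 25 + 0.1620 = 25.1620

25.1620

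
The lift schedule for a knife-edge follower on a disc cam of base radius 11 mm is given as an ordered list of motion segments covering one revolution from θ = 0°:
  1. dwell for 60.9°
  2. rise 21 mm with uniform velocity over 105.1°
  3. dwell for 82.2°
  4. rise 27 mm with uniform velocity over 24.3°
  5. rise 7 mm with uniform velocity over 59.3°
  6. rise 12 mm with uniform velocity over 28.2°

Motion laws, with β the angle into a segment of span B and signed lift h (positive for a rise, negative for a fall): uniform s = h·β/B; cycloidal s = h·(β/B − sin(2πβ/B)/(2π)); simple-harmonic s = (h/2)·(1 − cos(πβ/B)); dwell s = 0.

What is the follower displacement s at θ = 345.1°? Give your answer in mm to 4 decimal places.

seg 1 [0°–60.9°] dwell: s stays 0.0000
seg 2 [60.9°–166°] uniform, h=21: full span → s += 21 → s = 21.0000
seg 3 [166°–248.2°] dwell: s stays 21.0000
seg 4 [248.2°–272.5°] uniform, h=27: full span → s += 27 → s = 48.0000
seg 5 [272.5°–331.8°] uniform, h=7: full span → s += 7 → s = 55.0000
seg 6 [331.8°–360°] uniform, h=12: θ=345.1° here. β=13.3, B=28.2. 12·13.3/28.2 = 5.6596 → s = 60.6596

60.6596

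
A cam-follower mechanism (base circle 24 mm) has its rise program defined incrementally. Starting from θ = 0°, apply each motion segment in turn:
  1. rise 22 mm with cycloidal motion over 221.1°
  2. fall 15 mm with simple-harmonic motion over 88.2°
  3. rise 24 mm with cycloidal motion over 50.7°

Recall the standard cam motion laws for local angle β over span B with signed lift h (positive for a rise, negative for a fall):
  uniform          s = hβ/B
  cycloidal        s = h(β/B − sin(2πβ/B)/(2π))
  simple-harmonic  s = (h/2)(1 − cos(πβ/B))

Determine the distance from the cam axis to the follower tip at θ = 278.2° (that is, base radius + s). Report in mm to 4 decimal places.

seg 1 [0°–221.1°] cycloidal, h=22: full span → s += 22 → s = 22.0000
seg 2 [221.1°–309.3°] simple-harmonic, h=-15: θ=278.2° here. β=57.1, B=88.2. -15/2·(1 − cos(π·0.6474)) = -10.8501 → s = 11.1499
radial distance = base radius + s = 24 + 11.1499 = 35.1499

35.1499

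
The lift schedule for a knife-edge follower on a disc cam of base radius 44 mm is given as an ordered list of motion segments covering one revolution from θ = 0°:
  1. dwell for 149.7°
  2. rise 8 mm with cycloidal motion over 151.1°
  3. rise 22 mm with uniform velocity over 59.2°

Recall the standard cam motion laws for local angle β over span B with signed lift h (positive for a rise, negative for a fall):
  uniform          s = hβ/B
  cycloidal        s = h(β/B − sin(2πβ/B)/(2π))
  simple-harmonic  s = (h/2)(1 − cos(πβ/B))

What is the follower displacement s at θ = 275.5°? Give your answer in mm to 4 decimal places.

seg 1 [0°–149.7°] dwell: s stays 0.0000
seg 2 [149.7°–300.8°] cycloidal, h=8: θ=275.5° here. β=125.8, B=151.1. 8·(0.8326 − sin(2π·0.8326)/(2π)) = 7.7662 → s = 7.7662

7.7662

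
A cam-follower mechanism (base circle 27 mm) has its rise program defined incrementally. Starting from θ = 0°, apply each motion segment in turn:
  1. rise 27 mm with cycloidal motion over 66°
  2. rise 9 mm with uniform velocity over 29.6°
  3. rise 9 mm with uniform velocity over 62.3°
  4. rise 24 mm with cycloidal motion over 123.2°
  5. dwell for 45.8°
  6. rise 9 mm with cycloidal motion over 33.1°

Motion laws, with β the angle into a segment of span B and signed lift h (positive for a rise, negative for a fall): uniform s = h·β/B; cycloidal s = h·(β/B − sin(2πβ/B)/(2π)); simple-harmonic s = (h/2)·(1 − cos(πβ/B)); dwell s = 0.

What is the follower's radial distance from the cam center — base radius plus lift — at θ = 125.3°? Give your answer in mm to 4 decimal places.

seg 1 [0°–66°] cycloidal, h=27: full span → s += 27 → s = 27.0000
seg 2 [66°–95.6°] uniform, h=9: full span → s += 9 → s = 36.0000
seg 3 [95.6°–157.9°] uniform, h=9: θ=125.3° here. β=29.7, B=62.3. 9·29.7/62.3 = 4.2905 → s = 40.2905
radial distance = base radius + s = 27 + 40.2905 = 67.2905

67.2905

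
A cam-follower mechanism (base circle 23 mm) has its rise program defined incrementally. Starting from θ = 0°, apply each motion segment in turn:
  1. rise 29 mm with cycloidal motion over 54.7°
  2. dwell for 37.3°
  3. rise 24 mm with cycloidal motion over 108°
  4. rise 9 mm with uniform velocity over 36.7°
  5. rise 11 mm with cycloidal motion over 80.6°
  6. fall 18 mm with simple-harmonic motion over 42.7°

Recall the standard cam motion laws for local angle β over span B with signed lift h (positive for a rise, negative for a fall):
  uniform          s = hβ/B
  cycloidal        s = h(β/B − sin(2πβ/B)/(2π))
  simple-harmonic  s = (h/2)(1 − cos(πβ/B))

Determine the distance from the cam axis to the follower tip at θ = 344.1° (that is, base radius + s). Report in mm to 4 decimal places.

seg 1 [0°–54.7°] cycloidal, h=29: full span → s += 29 → s = 29.0000
seg 2 [54.7°–92°] dwell: s stays 29.0000
seg 3 [92°–200°] cycloidal, h=24: full span → s += 24 → s = 53.0000
seg 4 [200°–236.7°] uniform, h=9: full span → s += 9 → s = 62.0000
seg 5 [236.7°–317.3°] cycloidal, h=11: full span → s += 11 → s = 73.0000
seg 6 [317.3°–360°] simple-harmonic, h=-18: θ=344.1° here. β=26.8, B=42.7. -18/2·(1 − cos(π·0.6276)) = -12.5129 → s = 60.4871
radial distance = base radius + s = 23 + 60.4871 = 83.4871

83.4871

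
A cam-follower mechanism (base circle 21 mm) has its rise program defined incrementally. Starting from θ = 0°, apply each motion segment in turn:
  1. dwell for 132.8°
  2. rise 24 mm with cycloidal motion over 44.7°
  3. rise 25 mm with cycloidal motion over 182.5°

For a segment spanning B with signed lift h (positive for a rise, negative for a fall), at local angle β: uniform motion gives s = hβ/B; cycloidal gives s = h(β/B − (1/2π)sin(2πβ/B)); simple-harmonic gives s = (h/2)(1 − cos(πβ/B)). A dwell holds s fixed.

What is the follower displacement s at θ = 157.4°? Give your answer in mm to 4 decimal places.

seg 1 [0°–132.8°] dwell: s stays 0.0000
seg 2 [132.8°–177.5°] cycloidal, h=24: θ=157.4° here. β=24.6, B=44.7. 24·(0.5503 − sin(2π·0.5503)/(2π)) = 14.3961 → s = 14.3961

14.3961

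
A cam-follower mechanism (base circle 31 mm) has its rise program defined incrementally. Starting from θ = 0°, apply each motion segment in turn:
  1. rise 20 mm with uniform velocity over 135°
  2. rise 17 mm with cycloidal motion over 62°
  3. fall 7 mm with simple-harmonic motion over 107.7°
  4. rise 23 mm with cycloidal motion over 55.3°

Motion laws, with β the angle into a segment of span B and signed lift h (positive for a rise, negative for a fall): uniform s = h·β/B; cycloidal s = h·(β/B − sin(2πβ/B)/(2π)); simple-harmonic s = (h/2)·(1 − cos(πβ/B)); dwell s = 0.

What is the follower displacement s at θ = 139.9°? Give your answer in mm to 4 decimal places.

seg 1 [0°–135°] uniform, h=20: full span → s += 20 → s = 20.0000
seg 2 [135°–197°] cycloidal, h=17: θ=139.9° here. β=4.9, B=62. 17·(0.0790 − sin(2π·0.0790)/(2π)) = 0.0545 → s = 20.0545

20.0545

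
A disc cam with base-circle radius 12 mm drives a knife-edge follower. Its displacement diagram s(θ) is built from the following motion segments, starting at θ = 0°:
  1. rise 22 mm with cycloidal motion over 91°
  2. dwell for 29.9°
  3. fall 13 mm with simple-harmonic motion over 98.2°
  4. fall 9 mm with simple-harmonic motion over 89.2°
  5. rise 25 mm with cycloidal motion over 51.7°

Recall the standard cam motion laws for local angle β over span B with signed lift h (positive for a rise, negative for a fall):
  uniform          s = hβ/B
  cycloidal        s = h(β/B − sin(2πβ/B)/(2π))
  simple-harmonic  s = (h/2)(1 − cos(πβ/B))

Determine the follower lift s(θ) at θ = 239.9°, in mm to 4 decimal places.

seg 1 [0°–91°] cycloidal, h=22: full span → s += 22 → s = 22.0000
seg 2 [91°–120.9°] dwell: s stays 22.0000
seg 3 [120.9°–219.1°] simple-harmonic, h=-13: full span → s += -13 → s = 9.0000
seg 4 [219.1°–308.3°] simple-harmonic, h=-9: θ=239.9° here. β=20.8, B=89.2. -9/2·(1 − cos(π·0.2332)) = -1.1544 → s = 7.8456

7.8456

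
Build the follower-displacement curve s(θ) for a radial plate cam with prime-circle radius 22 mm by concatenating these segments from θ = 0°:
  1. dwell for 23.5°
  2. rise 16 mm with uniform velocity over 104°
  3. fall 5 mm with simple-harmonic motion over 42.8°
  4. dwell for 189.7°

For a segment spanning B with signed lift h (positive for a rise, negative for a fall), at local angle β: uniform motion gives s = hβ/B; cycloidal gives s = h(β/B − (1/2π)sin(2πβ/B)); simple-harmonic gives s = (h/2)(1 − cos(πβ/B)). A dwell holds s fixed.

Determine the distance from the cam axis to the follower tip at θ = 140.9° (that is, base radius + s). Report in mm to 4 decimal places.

seg 1 [0°–23.5°] dwell: s stays 0.0000
seg 2 [23.5°–127.5°] uniform, h=16: full span → s += 16 → s = 16.0000
seg 3 [127.5°–170.3°] simple-harmonic, h=-5: θ=140.9° here. β=13.4, B=42.8. -5/2·(1 − cos(π·0.3131)) = -1.1149 → s = 14.8851
radial distance = base radius + s = 22 + 14.8851 = 36.8851

36.8851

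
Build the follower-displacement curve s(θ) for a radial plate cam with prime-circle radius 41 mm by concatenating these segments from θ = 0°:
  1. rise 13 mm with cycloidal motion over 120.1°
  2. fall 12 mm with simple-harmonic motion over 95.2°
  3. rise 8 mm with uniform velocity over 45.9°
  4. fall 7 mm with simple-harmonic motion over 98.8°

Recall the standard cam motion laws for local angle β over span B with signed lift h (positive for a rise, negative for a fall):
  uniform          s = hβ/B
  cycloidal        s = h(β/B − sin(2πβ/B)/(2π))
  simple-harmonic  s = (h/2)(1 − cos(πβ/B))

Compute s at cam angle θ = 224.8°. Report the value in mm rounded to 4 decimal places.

seg 1 [0°–120.1°] cycloidal, h=13: full span → s += 13 → s = 13.0000
seg 2 [120.1°–215.3°] simple-harmonic, h=-12: full span → s += -12 → s = 1.0000
seg 3 [215.3°–261.2°] uniform, h=8: θ=224.8° here. β=9.5, B=45.9. 8·9.5/45.9 = 1.6558 → s = 2.6558

2.6558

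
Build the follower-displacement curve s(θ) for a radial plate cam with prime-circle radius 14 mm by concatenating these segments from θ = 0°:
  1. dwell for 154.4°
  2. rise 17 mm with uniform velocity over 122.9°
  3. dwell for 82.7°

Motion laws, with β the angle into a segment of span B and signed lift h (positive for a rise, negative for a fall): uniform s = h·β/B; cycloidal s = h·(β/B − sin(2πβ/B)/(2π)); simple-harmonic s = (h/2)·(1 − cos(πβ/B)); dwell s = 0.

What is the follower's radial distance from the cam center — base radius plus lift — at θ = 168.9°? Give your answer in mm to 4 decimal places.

seg 1 [0°–154.4°] dwell: s stays 0.0000
seg 2 [154.4°–277.3°] uniform, h=17: θ=168.9° here. β=14.5, B=122.9. 17·14.5/122.9 = 2.0057 → s = 2.0057
radial distance = base radius + s = 14 + 2.0057 = 16.0057

16.0057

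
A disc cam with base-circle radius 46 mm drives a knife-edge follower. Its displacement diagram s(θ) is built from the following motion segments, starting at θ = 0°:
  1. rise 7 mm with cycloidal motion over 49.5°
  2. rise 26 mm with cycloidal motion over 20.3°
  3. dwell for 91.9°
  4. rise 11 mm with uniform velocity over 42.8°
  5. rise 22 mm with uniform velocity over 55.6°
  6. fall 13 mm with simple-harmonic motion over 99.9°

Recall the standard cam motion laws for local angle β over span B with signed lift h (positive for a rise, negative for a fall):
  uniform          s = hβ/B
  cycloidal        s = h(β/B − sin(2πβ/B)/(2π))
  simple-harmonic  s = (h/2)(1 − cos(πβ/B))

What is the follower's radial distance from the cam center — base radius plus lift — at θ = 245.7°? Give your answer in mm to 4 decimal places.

seg 1 [0°–49.5°] cycloidal, h=7: full span → s += 7 → s = 7.0000
seg 2 [49.5°–69.8°] cycloidal, h=26: full span → s += 26 → s = 33.0000
seg 3 [69.8°–161.7°] dwell: s stays 33.0000
seg 4 [161.7°–204.5°] uniform, h=11: full span → s += 11 → s = 44.0000
seg 5 [204.5°–260.1°] uniform, h=22: θ=245.7° here. β=41.2, B=55.6. 22·41.2/55.6 = 16.3022 → s = 60.3022
radial distance = base radius + s = 46 + 60.3022 = 106.3022

106.3022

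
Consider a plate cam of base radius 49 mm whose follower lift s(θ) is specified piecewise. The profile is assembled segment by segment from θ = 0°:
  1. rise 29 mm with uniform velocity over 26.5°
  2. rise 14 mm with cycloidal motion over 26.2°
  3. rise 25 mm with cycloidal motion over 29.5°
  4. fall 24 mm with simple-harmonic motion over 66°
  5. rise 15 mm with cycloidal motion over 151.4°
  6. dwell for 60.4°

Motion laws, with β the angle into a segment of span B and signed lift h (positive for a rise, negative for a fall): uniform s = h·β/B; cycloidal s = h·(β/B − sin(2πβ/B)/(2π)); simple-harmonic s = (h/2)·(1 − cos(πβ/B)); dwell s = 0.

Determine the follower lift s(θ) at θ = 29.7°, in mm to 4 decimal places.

seg 1 [0°–26.5°] uniform, h=29: full span → s += 29 → s = 29.0000
seg 2 [26.5°–52.7°] cycloidal, h=14: θ=29.7° here. β=3.2, B=26.2. 14·(0.1221 − sin(2π·0.1221)/(2π)) = 0.1630 → s = 29.1630

29.1630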